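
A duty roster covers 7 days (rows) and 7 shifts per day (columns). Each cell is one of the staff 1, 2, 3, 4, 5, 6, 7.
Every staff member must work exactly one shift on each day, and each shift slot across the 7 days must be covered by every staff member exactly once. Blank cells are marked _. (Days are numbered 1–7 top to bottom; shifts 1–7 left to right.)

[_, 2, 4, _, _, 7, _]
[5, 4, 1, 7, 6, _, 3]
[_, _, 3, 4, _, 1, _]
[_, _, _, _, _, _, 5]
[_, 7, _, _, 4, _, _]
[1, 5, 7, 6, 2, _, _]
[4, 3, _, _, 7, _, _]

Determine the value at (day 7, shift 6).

6

Day 2, shift 6: day 2 has {1, 3, 4, 5, 6, 7} and shift 6 has {1, 7}, leaving only 2.
Day 3, shift 2: day 3 has {1, 3, 4} and shift 2 has {2, 3, 4, 5, 7}, leaving only 6.
Day 3, shift 5: day 3 has {1, 3, 4, 6} and shift 5 has {2, 4, 6, 7}, leaving only 5.
Day 4, shift 2: day 4 has {5} and shift 2 has {2, 3, 4, 5, 6, 7}, leaving only 1.
Day 4, shift 5: day 4 has {1, 5} and shift 5 has {2, 4, 5, 6, 7}, leaving only 3.
Day 1, shift 5: day 1 has {2, 4, 7} and shift 5 has {2, 3, 4, 5, 6, 7}, leaving only 1.
Day 1, shift 7: day 1 has {1, 2, 4, 7} and shift 7 has {3, 5}, leaving only 6.
Day 1, shift 1: day 1 has {1, 2, 4, 6, 7} and shift 1 has {1, 4, 5}, leaving only 3.
Day 1, shift 4: day 1 has {1, 2, 3, 4, 6, 7} and shift 4 has {4, 6, 7}, leaving only 5.
Day 4, shift 4: day 4 has {1, 3, 5} and shift 4 has {4, 5, 6, 7}, leaving only 2.
Day 4, shift 3: day 4 has {1, 2, 3, 5} and shift 3 has {1, 3, 4, 7}, leaving only 6.
Day 4, shift 1: day 4 has {1, 2, 3, 5, 6} and shift 1 has {1, 3, 4, 5}, leaving only 7.
Day 3, shift 1: day 3 has {1, 3, 4, 5, 6} and shift 1 has {1, 3, 4, 5, 7}, leaving only 2.
Day 3, shift 7: day 3 has {1, 2, 3, 4, 5, 6} and shift 7 has {3, 5, 6}, leaving only 7.
Day 4, shift 6: day 4 has {1, 2, 3, 5, 6, 7} and shift 6 has {1, 2, 7}, leaving only 4.
Day 5, shift 1: day 5 has {4, 7} and shift 1 has {1, 2, 3, 4, 5, 7}, leaving only 6.
Day 6, shift 6: day 6 has {1, 2, 5, 6, 7} and shift 6 has {1, 2, 4, 7}, leaving only 3.
Day 5, shift 6: day 5 has {4, 6, 7} and shift 6 has {1, 2, 3, 4, 7}, leaving only 5.
Day 7 already has {3, 4, 7} and shift 6 already has {1, 2, 3, 4, 5, 7}, so day 7, shift 6 must be 6.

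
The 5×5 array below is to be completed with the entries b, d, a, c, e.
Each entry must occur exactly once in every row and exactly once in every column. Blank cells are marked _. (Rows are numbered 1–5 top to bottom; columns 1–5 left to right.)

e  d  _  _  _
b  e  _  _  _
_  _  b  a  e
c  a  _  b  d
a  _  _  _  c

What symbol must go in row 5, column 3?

Row 1, column 4: row 1 has {d, e} and column 4 has {b, a}, leaving only c.
Row 1, column 3: row 1 has {d, c, e} and column 3 has {b}, leaving only a.
Row 1, column 5: row 1 has {d, a, c, e} and column 5 has {d, c, e}, leaving only b.
Row 2, column 4: row 2 has {b, e} and column 4 has {b, a, c}, leaving only d.
Row 2, column 3: row 2 has {b, d, e} and column 3 has {b, a}, leaving only c.
Row 2, column 5: row 2 has {b, d, c, e} and column 5 has {b, d, c, e}, leaving only a.
Row 3, column 1: row 3 has {b, a, e} and column 1 has {b, a, c, e}, leaving only d.
Row 3, column 2: row 3 has {b, d, a, e} and column 2 has {d, a, e}, leaving only c.
Row 4, column 3: row 4 has {b, d, a, c} and column 3 has {b, a, c}, leaving only e.
Row 5 already has {a, c} and column 3 already has {b, a, c, e}, so row 5, column 3 must be d.

d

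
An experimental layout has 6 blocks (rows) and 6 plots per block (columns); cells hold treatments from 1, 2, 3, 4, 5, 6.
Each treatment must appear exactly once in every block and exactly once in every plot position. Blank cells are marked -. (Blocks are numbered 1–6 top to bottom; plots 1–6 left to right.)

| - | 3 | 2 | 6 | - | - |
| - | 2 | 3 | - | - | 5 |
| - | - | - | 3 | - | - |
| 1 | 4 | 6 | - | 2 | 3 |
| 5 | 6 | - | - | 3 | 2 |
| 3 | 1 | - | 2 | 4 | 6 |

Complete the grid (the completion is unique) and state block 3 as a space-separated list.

2 5 1 3 6 4

Block 3, plot 2: block 3 has {3} and plot 2 has {1, 2, 3, 4, 6}, leaving only 5.
Block 1, plot 1: block 1 has {2, 3, 6} and plot 1 has {1, 3, 5}, leaving only 4.
Block 1, plot 6: block 1 has {2, 3, 4, 6} and plot 6 has {2, 3, 5, 6}, leaving only 1.
Block 3, plot 6: block 3 has {3, 5} and plot 6 has {1, 2, 3, 5, 6}, leaving only 4.
Block 3, plot 3: block 3 has {3, 4, 5} and plot 3 has {2, 3, 6}, leaving only 1.
Block 3, plot 5: block 3 has {1, 3, 4, 5} and plot 5 has {2, 3, 4}, leaving only 6.
Block 3, plot 1: block 3 has {1, 3, 4, 5, 6} and plot 1 has {1, 3, 4, 5}, leaving only 2.
So block 3 reads: 2 5 1 3 6 4.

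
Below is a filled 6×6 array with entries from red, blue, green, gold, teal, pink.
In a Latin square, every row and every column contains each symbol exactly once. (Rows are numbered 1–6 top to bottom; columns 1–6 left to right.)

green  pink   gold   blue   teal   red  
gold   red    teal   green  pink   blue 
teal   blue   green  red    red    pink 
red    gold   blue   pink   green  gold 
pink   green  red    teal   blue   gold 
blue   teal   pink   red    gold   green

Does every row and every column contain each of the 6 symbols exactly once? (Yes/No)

No

Row 4 contains gold twice (at columns 2 and 6); row 3 is also not a permutation.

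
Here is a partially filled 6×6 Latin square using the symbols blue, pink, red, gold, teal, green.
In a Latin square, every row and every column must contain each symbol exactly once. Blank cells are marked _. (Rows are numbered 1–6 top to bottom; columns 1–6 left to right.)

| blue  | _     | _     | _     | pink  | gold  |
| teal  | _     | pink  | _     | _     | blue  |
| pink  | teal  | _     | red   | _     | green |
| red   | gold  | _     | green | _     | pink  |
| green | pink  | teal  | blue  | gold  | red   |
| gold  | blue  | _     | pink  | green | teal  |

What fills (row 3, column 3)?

gold

Row 1, column 4: row 1 has {blue, pink, gold} and column 4 has {blue, pink, red, green}, leaving only teal.
Row 2, column 4: row 2 has {blue, pink, teal} and column 4 has {blue, pink, red, teal, green}, leaving only gold.
Row 2, column 5: row 2 has {blue, pink, gold, teal} and column 5 has {pink, gold, green}, leaving only red.
Row 2, column 2: row 2 has {blue, pink, red, gold, teal} and column 2 has {blue, pink, gold, teal}, leaving only green.
Row 1, column 2: row 1 has {blue, pink, gold, teal} and column 2 has {blue, pink, gold, teal, green}, leaving only red.
Row 1, column 3: row 1 has {blue, pink, red, gold, teal} and column 3 has {pink, teal}, leaving only green.
Row 3, column 5: row 3 has {pink, red, teal, green} and column 5 has {pink, red, gold, green}, leaving only blue.
Row 3 already has {blue, pink, red, teal, green} and column 3 already has {pink, teal, green}, so row 3, column 3 must be gold.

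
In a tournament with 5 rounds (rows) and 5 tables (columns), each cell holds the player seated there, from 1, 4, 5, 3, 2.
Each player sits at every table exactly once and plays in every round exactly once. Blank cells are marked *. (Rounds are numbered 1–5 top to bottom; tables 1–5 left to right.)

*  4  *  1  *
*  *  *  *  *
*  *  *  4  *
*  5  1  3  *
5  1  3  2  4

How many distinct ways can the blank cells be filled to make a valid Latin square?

3

Round 1, table 1: eliminating its round and table leaves {3, 2}.
Round 1, table 3: eliminating its round and table leaves {5, 2}.
Round 1, table 5: eliminating its round and table leaves {5, 3, 2}.
Round 2, table 1: eliminating its round and table leaves {1, 4, 3, 2}.
Round 2, table 2: eliminating its round and table leaves {3, 2}.
Round 2, table 3: eliminating its round and table leaves {4, 5, 2}.
Round 2, table 4: eliminating its round and table leaves {5}.
Round 2, table 5: eliminating its round and table leaves {1, 5, 3, 2}.
Round 3, table 1: eliminating its round and table leaves {1, 3, 2}.
Round 3, table 2: eliminating its round and table leaves {3, 2}.
Round 3, table 3: eliminating its round and table leaves {5, 2}.
Round 3, table 5: eliminating its round and table leaves {1, 5, 3, 2}.
Round 4, table 1: eliminating its round and table leaves {4, 2}.
Round 4, table 5: eliminating its round and table leaves {2}.
Enumerating the assignments across these blanks that avoid any round or table repeat gives 3 completions.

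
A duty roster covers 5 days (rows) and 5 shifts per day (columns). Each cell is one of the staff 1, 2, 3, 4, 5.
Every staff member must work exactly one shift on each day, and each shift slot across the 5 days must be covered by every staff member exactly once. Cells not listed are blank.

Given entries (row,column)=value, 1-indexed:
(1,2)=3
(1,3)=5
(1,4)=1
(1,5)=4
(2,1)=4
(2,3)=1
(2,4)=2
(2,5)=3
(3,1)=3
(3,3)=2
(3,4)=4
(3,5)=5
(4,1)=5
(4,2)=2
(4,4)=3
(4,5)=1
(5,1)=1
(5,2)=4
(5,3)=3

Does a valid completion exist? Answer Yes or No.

Yes

No day or shift among the givens repeats a symbol, and propagating forced cells runs into no contradiction.
One valid completion exists (for instance, 2 3 5 1 4 / 4 5 1 2 3 / 3 1 2 4 5 / 5 2 4 3 1 / 1 4 3 5 2).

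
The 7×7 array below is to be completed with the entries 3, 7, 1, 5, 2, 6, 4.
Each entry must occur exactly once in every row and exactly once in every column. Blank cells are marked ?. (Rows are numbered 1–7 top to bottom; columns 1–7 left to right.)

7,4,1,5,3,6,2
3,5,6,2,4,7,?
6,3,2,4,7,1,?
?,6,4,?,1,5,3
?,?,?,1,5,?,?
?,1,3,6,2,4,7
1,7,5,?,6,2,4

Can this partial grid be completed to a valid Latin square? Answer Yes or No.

No row or column among the givens repeats a symbol, and propagating forced cells runs into no contradiction.
One valid completion exists (for instance, 7 4 1 5 3 6 2 / 3 5 6 2 4 7 1 / 6 3 2 4 7 1 5 / 2 6 4 7 1 5 3 / 4 2 7 1 5 3 6 / 5 1 3 6 2 4 7 / 1 7 5 3 6 2 4).

Yes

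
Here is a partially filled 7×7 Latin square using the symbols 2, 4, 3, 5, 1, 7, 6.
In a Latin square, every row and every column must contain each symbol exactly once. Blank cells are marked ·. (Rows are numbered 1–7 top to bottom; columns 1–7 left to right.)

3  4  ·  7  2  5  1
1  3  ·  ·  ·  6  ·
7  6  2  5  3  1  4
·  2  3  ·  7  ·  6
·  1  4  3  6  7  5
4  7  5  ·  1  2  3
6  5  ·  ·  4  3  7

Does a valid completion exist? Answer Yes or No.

No row or column among the givens repeats a symbol, and propagating forced cells runs into no contradiction.
One valid completion exists (for instance, 3 4 6 7 2 5 1 / 1 3 7 4 5 6 2 / 7 6 2 5 3 1 4 / 5 2 3 1 7 4 6 / 2 1 4 3 6 7 5 / 4 7 5 6 1 2 3 / 6 5 1 2 4 3 7).

Yes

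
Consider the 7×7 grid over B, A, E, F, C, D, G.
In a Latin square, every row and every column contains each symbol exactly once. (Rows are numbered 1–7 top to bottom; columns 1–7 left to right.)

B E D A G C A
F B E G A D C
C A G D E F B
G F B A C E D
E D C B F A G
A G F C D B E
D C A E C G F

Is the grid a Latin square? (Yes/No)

No

Row 7 contains C twice (at columns 2 and 5); row 1 is also not a permutation.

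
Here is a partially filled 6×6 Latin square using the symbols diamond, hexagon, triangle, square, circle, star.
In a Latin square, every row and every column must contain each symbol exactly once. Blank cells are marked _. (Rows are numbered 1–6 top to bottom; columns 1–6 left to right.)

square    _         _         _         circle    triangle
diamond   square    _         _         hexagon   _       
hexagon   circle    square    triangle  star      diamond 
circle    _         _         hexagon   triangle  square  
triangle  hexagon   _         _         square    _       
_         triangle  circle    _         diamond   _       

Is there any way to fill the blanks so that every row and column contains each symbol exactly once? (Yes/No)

No row or column among the givens repeats a symbol, and propagating forced cells runs into no contradiction.
One valid completion exists (for instance, square diamond hexagon star circle triangle / diamond square triangle circle hexagon star / hexagon circle square triangle star diamond / circle star diamond hexagon triangle square / triangle hexagon star diamond square circle / star triangle circle square diamond hexagon).

Yes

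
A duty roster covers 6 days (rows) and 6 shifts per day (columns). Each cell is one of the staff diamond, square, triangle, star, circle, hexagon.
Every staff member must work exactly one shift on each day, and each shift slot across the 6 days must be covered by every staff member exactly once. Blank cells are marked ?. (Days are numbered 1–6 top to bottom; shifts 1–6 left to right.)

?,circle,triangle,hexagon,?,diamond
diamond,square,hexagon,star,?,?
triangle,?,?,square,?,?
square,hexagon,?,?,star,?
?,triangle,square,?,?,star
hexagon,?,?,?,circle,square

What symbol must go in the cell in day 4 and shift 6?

Day 1, shift 1: day 1 has {diamond, triangle, circle, hexagon} and shift 1 has {diamond, square, triangle, hexagon}, leaving only star.
Day 1, shift 5: day 1 has {diamond, triangle, star, circle, hexagon} and shift 5 has {star, circle}, leaving only square.
Day 2, shift 5: day 2 has {diamond, square, star, hexagon} and shift 5 has {square, star, circle}, leaving only triangle.
Day 2, shift 6: day 2 has {diamond, square, triangle, star, hexagon} and shift 6 has {diamond, square, star}, leaving only circle.
Day 4 already has {square, star, hexagon} and shift 6 already has {diamond, square, star, circle}, so day 4, shift 6 must be triangle.

triangle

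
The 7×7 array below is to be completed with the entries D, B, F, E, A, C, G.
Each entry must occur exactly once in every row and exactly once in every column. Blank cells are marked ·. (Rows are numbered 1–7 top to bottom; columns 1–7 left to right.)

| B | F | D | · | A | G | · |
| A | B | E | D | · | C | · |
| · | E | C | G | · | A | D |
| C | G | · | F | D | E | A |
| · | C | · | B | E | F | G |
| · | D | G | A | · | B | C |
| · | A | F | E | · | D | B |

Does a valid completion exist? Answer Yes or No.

No row or column among the givens repeats a symbol, and propagating forced cells runs into no contradiction.
One valid completion exists (for instance, B F D C A G E / A B E D G C F / F E C G B A D / C G B F D E A / D C A B E F G / E D G A F B C / G A F E C D B).

Yes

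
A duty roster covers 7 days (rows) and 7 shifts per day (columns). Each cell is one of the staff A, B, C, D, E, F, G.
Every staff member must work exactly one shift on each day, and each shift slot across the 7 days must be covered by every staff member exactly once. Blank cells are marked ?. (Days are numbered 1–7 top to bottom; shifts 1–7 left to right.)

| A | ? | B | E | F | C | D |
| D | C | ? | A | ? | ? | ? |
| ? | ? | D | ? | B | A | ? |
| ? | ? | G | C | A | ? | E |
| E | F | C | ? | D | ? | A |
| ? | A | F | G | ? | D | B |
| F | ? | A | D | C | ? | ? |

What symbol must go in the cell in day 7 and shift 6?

E

Day 1, shift 2: day 1 has {A, B, C, D, E, F} and shift 2 has {A, C, F}, leaving only G.
Day 2, shift 3: day 2 has {A, C, D} and shift 3 has {A, B, C, D, F, G}, leaving only E.
Day 2, shift 5: day 2 has {A, C, D, E} and shift 5 has {A, B, C, D, F}, leaving only G.
Day 2, shift 7: day 2 has {A, C, D, E, G} and shift 7 has {A, B, D, E}, leaving only F.
Day 2, shift 6: day 2 has {A, C, D, E, F, G} and shift 6 has {A, C, D}, leaving only B.
Day 3, shift 2: day 3 has {A, B, D} and shift 2 has {A, C, F, G}, leaving only E.
Day 3, shift 4: day 3 has {A, B, D, E} and shift 4 has {A, C, D, E, G}, leaving only F.
Day 4, shift 1: day 4 has {A, C, E, G} and shift 1 has {A, D, E, F}, leaving only B.
Day 4, shift 2: day 4 has {A, B, C, E, G} and shift 2 has {A, C, E, F, G}, leaving only D.
Day 4, shift 6: day 4 has {A, B, C, D, E, G} and shift 6 has {A, B, C, D}, leaving only F.
Day 5, shift 4: day 5 has {A, C, D, E, F} and shift 4 has {A, C, D, E, F, G}, leaving only B.
Day 5, shift 6: day 5 has {A, B, C, D, E, F} and shift 6 has {A, B, C, D, F}, leaving only G.
Day 7 already has {A, C, D, F} and shift 6 already has {A, B, C, D, F, G}, so day 7, shift 6 must be E.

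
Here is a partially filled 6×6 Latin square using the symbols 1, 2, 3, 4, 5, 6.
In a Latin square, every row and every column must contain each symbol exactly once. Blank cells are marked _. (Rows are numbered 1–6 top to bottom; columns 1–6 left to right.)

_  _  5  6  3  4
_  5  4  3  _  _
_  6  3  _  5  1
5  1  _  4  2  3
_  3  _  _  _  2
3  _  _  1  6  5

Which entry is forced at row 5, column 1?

6

Row 1, column 2: row 1 has {3, 4, 5, 6} and column 2 has {1, 3, 5, 6}, leaving only 2.
Row 1, column 1: row 1 has {2, 3, 4, 5, 6} and column 1 has {3, 5}, leaving only 1.
Row 2, column 5: row 2 has {3, 4, 5} and column 5 has {2, 3, 5, 6}, leaving only 1.
Row 2, column 6: row 2 has {1, 3, 4, 5} and column 6 has {1, 2, 3, 4, 5}, leaving only 6.
Row 2, column 1: row 2 has {1, 3, 4, 5, 6} and column 1 has {1, 3, 5}, leaving only 2.
Row 3, column 1: row 3 has {1, 3, 5, 6} and column 1 has {1, 2, 3, 5}, leaving only 4.
Row 5 already has {2, 3} and column 1 already has {1, 2, 3, 4, 5}, so row 5, column 1 must be 6.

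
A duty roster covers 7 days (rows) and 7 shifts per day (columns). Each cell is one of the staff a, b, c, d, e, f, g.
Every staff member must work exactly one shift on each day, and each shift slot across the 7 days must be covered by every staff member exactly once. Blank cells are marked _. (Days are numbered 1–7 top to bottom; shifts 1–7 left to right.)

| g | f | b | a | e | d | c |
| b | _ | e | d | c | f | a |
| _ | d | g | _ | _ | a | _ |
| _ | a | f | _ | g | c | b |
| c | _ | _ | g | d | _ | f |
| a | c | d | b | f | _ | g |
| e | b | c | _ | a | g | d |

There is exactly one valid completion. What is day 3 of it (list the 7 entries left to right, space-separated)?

f d g c b a e

Day 3, shift 1: day 3 has {a, d, g} and shift 1 has {a, b, c, e, g}, leaving only f.
Day 3, shift 5: day 3 has {a, d, f, g} and shift 5 has {a, c, d, e, f, g}, leaving only b.
Day 3, shift 7: day 3 has {a, b, d, f, g} and shift 7 has {a, b, c, d, f, g}, leaving only e.
Day 3, shift 4: day 3 has {a, b, d, e, f, g} and shift 4 has {a, b, d, g}, leaving only c.
So day 3 reads: f d g c b a e.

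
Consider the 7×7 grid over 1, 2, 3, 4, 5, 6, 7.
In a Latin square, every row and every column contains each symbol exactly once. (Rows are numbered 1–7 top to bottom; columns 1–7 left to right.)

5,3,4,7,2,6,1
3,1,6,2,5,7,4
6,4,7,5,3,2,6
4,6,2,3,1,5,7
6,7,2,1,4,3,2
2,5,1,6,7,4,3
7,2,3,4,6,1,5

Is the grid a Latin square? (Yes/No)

No

Row 5 contains 2 twice (at columns 3 and 7); row 3 is also not a permutation.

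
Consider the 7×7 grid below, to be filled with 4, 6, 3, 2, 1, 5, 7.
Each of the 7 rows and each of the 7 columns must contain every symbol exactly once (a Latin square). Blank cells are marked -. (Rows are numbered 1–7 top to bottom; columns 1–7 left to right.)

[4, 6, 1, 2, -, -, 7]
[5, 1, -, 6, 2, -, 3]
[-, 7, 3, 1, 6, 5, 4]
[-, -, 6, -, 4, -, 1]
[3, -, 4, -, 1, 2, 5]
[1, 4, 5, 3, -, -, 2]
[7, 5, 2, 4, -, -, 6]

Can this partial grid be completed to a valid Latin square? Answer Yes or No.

No

Row 5, column 2: row 5 together with column 2 already contain {4, 6, 3, 2, 1, 5, 7} — every symbol — so nothing can go there. The grid has no valid completion.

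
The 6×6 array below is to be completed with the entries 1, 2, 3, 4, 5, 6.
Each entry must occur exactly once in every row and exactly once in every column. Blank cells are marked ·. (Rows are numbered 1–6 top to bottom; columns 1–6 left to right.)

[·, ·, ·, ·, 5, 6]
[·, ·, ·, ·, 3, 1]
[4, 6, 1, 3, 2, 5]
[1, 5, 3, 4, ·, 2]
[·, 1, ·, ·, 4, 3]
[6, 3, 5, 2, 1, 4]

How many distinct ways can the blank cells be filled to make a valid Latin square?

Row 1, column 1: eliminating its row and column leaves {2, 3}.
Row 1, column 2: eliminating its row and column leaves {2, 4}.
Row 1, column 3: eliminating its row and column leaves {2, 4}.
Row 1, column 4: eliminating its row and column leaves {1}.
Row 2, column 1: eliminating its row and column leaves {2, 5}.
Row 2, column 2: eliminating its row and column leaves {2, 4}.
Row 2, column 3: eliminating its row and column leaves {2, 4, 6}.
Row 2, column 4: eliminating its row and column leaves {5, 6}.
Row 4, column 5: eliminating its row and column leaves {6}.
Row 5, column 1: eliminating its row and column leaves {2, 5}.
Row 5, column 3: eliminating its row and column leaves {2, 6}.
Row 5, column 4: eliminating its row and column leaves {5, 6}.
Enumerating the assignments across these blanks that avoid any row or column repeat gives 3 completions.

3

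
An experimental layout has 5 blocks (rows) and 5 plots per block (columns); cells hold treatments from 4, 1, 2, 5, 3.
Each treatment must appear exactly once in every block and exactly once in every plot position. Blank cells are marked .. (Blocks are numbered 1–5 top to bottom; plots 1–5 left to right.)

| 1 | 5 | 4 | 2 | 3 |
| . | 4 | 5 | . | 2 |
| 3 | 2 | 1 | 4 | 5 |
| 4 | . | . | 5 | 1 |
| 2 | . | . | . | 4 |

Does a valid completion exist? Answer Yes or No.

Block 2, plot 1: block 2 together with plot 1 already contain {4, 1, 2, 5, 3} — every symbol — so nothing can go there. The grid has no valid completion.

No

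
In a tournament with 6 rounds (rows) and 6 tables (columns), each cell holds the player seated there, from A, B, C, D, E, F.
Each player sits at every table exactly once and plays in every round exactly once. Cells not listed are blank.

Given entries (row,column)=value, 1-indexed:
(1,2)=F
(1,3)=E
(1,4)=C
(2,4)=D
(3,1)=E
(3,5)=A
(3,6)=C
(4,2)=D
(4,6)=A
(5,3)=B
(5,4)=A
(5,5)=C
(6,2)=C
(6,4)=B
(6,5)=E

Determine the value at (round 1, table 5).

D

Round 3, table 2: round 3 has {A, C, E} and table 2 has {C, D, F}, leaving only B.
Round 3, table 4: round 3 has {A, B, C, E} and table 4 has {A, B, C, D}, leaving only F.
Round 3, table 3: round 3 has {A, B, C, E, F} and table 3 has {B, E}, leaving only D.
Round 4, table 4: round 4 has {A, D} and table 4 has {A, B, C, D, F}, leaving only E.
Round 5, table 2: round 5 has {A, B, C} and table 2 has {B, C, D, F}, leaving only E.
Round 2, table 2: round 2 has {D} and table 2 has {B, C, D, E, F}, leaving only A.
Round 1, table 5 is narrowed to {B, D}.
If it were B, then round 4, table 5 would be left with no valid symbol.
So round 1, table 5 must be D.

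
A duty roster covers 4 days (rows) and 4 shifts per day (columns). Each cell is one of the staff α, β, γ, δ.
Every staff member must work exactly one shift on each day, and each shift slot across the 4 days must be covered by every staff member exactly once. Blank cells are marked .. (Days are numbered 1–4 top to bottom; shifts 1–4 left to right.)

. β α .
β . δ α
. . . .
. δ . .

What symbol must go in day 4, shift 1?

α

Day 2, shift 2: day 2 has {α, β, δ} and shift 2 has {β, δ}, leaving only γ.
Day 3, shift 2: day 3 has {} and shift 2 has {β, γ, δ}, leaving only α.
Day 4, shift 1 is narrowed to {α, γ}.
If it were γ, then day 3, shift 1 would be left with no valid symbol.
So day 4, shift 1 must be α.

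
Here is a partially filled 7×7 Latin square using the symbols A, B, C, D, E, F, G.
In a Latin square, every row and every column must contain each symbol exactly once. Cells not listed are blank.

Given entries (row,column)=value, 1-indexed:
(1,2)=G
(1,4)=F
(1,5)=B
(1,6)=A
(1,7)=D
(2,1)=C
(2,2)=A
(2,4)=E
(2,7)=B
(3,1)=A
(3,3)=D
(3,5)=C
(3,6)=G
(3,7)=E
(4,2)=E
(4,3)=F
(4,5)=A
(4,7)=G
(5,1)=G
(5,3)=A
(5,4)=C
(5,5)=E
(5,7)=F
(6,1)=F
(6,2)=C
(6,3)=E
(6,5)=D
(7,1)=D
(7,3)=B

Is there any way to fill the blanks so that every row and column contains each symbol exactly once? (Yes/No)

Row 1, column 1: row 1 has {A, B, D, F, G} and column 1 has {A, C, D, F, G}, so it must be E.
Row 1, column 3: row 1 has {A, B, D, E, F, G} and column 3 has {A, B, D, E, F}, so it must be C.
Row 2, column 3: row 2 has {A, B, C, E} and column 3 has {A, B, C, D, E, F}, so it must be G.
Row 2, column 5: row 2 has {A, B, C, E, G} and column 5 has {A, B, C, D, E}, so it must be F.
Row 2, column 6: row 2 has {A, B, C, E, F, G} and column 6 has {A, G}, so it must be D.
Row 3, column 4: row 3 has {A, C, D, E, G} and column 4 has {C, E, F}, so it must be B.
Row 3, column 2: row 3 has {A, B, C, D, E, G} and column 2 has {A, C, E, G}, so it must be F.
Now row 7, column 2: row 7 together with column 2 already contain {A, B, C, D, E, F, G} — every symbol — so nothing can go there. The grid has no valid completion.

No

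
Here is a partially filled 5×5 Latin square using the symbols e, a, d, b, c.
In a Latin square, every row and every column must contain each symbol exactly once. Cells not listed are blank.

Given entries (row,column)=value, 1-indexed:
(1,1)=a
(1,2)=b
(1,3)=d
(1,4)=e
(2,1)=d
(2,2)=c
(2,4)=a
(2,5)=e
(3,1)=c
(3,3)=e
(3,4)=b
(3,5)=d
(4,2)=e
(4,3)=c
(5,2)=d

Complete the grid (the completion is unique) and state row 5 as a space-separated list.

Row 5, column 4: row 5 has {d} and column 4 has {e, a, b}, leaving only c.
Row 1, column 5: row 1 has {e, a, d, b} and column 5 has {e, d}, leaving only c.
Row 2, column 3: row 2 has {e, a, d, c} and column 3 has {e, d, c}, leaving only b.
Row 5, column 3: row 5 has {d, c} and column 3 has {e, d, b, c}, leaving only a.
Row 5, column 5: row 5 has {a, d, c} and column 5 has {e, d, c}, leaving only b.
Row 5, column 1: row 5 has {a, d, b, c} and column 1 has {a, d, c}, leaving only e.
So row 5 reads: e d a c b.

e d a c b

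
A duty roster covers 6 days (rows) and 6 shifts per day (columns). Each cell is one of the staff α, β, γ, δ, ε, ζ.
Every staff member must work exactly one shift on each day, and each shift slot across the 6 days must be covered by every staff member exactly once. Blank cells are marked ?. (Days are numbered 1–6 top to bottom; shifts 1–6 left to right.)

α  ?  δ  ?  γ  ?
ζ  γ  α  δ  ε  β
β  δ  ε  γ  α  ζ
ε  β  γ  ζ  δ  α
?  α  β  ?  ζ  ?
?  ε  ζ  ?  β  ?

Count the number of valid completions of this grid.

Day 1, shift 2: eliminating its day and shift leaves {ζ}.
Day 1, shift 4: eliminating its day and shift leaves {β, ε}.
Day 1, shift 6: eliminating its day and shift leaves {ε}.
Day 5, shift 1: eliminating its day and shift leaves {γ, δ}.
Day 5, shift 4: eliminating its day and shift leaves {ε}.
Day 5, shift 6: eliminating its day and shift leaves {γ, δ, ε}.
Day 6, shift 1: eliminating its day and shift leaves {γ, δ}.
Day 6, shift 4: eliminating its day and shift leaves {α}.
Day 6, shift 6: eliminating its day and shift leaves {γ, δ}.
Enumerating the assignments across these blanks that avoid any day or shift repeat gives 2 completions.

2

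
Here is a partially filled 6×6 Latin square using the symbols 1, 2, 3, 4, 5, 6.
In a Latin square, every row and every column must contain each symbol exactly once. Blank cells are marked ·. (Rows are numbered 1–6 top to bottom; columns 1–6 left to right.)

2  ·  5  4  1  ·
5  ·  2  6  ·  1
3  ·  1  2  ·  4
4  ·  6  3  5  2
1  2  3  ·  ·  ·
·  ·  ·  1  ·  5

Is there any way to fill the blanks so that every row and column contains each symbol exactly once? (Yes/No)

Yes

No row or column among the givens repeats a symbol, and propagating forced cells runs into no contradiction.
One valid completion exists (for instance, 2 6 5 4 1 3 / 5 4 2 6 3 1 / 3 5 1 2 6 4 / 4 1 6 3 5 2 / 1 2 3 5 4 6 / 6 3 4 1 2 5).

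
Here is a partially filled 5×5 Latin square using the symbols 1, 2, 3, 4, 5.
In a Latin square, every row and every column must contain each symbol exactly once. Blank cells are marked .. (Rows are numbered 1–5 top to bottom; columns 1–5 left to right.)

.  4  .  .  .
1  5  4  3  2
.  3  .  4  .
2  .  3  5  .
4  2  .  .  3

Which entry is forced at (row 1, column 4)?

Row 3, column 1: row 3 has {3, 4} and column 1 has {1, 2, 4}, leaving only 5.
Row 1, column 1: row 1 has {4} and column 1 has {1, 2, 4, 5}, leaving only 3.
Row 3, column 5: row 3 has {3, 4, 5} and column 5 has {2, 3}, leaving only 1.
Row 1, column 5: row 1 has {3, 4} and column 5 has {1, 2, 3}, leaving only 5.
Row 3, column 3: row 3 has {1, 3, 4, 5} and column 3 has {3, 4}, leaving only 2.
Row 1, column 3: row 1 has {3, 4, 5} and column 3 has {2, 3, 4}, leaving only 1.
Row 1 already has {1, 3, 4, 5} and column 4 already has {3, 4, 5}, so row 1, column 4 must be 2.

2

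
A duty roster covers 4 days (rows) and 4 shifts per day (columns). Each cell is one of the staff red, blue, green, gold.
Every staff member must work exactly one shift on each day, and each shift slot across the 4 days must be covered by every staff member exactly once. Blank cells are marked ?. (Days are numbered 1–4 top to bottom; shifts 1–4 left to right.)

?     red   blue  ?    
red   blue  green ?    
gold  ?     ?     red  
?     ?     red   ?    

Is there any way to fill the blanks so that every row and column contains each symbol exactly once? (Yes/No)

No

Day 3, shift 3: day 3 together with shift 3 already contain {red, blue, green, gold} — every symbol — so nothing can go there. The grid has no valid completion.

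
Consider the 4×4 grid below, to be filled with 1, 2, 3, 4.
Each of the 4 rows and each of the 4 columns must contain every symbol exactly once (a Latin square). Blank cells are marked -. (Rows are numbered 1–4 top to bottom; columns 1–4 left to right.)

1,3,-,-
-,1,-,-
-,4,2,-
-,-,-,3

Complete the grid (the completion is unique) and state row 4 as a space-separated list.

Row 4, column 2: row 4 has {3} and column 2 has {1, 3, 4}, leaving only 2.
Row 4, column 1: row 4 has {2, 3} and column 1 has {1}, leaving only 4.
Row 4, column 3: row 4 has {2, 3, 4} and column 3 has {2}, leaving only 1.
So row 4 reads: 4 2 1 3.

4 2 1 3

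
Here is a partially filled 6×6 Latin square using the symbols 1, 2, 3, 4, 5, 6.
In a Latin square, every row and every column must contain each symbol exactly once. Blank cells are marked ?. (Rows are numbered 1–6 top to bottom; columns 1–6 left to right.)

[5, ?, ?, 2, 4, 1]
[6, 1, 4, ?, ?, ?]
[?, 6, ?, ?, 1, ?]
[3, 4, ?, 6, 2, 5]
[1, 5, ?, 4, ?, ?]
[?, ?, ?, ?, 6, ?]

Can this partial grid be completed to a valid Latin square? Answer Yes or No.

Yes

No row or column among the givens repeats a symbol, and propagating forced cells runs into no contradiction.
One valid completion exists (for instance, 5 3 6 2 4 1 / 6 1 4 3 5 2 / 2 6 3 5 1 4 / 3 4 1 6 2 5 / 1 5 2 4 3 6 / 4 2 5 1 6 3).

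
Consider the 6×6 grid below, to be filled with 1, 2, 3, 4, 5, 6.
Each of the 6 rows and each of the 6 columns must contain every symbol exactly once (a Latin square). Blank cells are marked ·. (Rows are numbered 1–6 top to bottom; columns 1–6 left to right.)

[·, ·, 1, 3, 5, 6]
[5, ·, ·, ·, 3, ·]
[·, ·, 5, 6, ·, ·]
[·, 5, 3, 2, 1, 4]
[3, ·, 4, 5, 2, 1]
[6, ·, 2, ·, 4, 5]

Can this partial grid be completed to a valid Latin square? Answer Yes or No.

Row 3, column 5: row 3 together with column 5 already contain {1, 2, 3, 4, 5, 6} — every symbol — so nothing can go there. The grid has no valid completion.

No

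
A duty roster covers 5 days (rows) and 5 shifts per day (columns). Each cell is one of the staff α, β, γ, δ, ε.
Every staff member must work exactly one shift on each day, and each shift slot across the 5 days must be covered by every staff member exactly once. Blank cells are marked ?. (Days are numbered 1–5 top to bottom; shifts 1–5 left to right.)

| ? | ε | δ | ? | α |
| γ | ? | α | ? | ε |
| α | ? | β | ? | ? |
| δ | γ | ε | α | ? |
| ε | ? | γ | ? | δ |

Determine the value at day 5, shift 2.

α

Day 1, shift 1: day 1 has {α, δ, ε} and shift 1 has {α, γ, δ, ε}, leaving only β.
Day 1, shift 4: day 1 has {α, β, δ, ε} and shift 4 has {α}, leaving only γ.
Day 3, shift 2: day 3 has {α, β} and shift 2 has {γ, ε}, leaving only δ.
Day 2, shift 2: day 2 has {α, γ, ε} and shift 2 has {γ, δ, ε}, leaving only β.
Day 5 already has {γ, δ, ε} and shift 2 already has {β, γ, δ, ε}, so day 5, shift 2 must be α.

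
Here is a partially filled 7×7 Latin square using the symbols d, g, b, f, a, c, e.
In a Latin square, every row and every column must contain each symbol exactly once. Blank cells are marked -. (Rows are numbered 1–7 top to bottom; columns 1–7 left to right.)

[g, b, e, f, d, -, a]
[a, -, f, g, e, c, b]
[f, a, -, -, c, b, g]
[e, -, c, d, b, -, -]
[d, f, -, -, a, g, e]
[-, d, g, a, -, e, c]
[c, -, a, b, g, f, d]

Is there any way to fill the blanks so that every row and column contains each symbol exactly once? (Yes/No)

No

Row 1, column 6: row 1 together with column 6 already contain {d, g, b, f, a, c, e} — every symbol — so nothing can go there. The grid has no valid completion.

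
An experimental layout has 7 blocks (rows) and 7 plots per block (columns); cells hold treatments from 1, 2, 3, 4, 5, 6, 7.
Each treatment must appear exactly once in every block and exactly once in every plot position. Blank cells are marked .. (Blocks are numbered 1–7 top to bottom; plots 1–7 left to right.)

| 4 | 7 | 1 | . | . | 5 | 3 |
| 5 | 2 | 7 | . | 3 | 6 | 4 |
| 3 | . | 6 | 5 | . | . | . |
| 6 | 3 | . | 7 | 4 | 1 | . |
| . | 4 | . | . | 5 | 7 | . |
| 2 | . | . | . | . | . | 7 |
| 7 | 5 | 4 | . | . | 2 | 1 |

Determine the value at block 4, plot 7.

5

Block 2, plot 4: block 2 has {2, 3, 4, 5, 6, 7} and plot 4 has {5, 7}, leaving only 1.
Block 3, plot 2: block 3 has {3, 5, 6} and plot 2 has {2, 3, 4, 5, 7}, leaving only 1.
Block 3, plot 6: block 3 has {1, 3, 5, 6} and plot 6 has {1, 2, 5, 6, 7}, leaving only 4.
Block 3, plot 7: block 3 has {1, 3, 4, 5, 6} and plot 7 has {1, 3, 4, 7}, leaving only 2.
Block 4 already has {1, 3, 4, 6, 7} and plot 7 already has {1, 2, 3, 4, 7}, so block 4, plot 7 must be 5.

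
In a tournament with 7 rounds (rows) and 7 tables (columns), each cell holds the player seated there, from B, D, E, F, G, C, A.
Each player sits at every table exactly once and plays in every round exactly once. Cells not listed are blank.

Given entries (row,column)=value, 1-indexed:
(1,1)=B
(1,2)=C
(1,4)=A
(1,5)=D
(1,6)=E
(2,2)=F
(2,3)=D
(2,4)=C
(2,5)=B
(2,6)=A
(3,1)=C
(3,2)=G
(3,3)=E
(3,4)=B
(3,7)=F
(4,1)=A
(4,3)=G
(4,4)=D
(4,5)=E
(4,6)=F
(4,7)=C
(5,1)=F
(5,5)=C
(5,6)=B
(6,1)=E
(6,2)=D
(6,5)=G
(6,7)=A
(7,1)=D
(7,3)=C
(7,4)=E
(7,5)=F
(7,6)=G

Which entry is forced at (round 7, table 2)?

Round 1, table 3: round 1 has {B, D, E, C, A} and table 3 has {D, E, G, C}, leaving only F.
Round 1, table 7: round 1 has {B, D, E, F, C, A} and table 7 has {F, C, A}, leaving only G.
Round 2, table 1: round 2 has {B, D, F, C, A} and table 1 has {B, D, E, F, C, A}, leaving only G.
Round 2, table 7: round 2 has {B, D, F, G, C, A} and table 7 has {F, G, C, A}, leaving only E.
Round 3, table 5: round 3 has {B, E, F, G, C} and table 5 has {B, D, E, F, G, C}, leaving only A.
Round 3, table 6: round 3 has {B, E, F, G, C, A} and table 6 has {B, E, F, G, A}, leaving only D.
Round 4, table 2: round 4 has {D, E, F, G, C, A} and table 2 has {D, F, G, C}, leaving only B.
Round 7 already has {D, E, F, G, C} and table 2 already has {B, D, F, G, C}, so round 7, table 2 must be A.

A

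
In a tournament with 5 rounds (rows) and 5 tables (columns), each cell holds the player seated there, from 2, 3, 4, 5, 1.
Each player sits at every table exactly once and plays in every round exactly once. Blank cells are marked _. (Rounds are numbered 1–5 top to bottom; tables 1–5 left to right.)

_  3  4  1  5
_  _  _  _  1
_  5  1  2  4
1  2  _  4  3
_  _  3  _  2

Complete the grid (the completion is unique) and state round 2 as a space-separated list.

Round 2, table 2: round 2 has {1} and table 2 has {2, 3, 5}, leaving only 4.
Round 1, table 1: round 1 has {3, 4, 5, 1} and table 1 has {1}, leaving only 2.
Round 3, table 1: round 3 has {2, 4, 5, 1} and table 1 has {2, 1}, leaving only 3.
Round 2, table 1: round 2 has {4, 1} and table 1 has {2, 3, 1}, leaving only 5.
Round 2, table 3: round 2 has {4, 5, 1} and table 3 has {3, 4, 1}, leaving only 2.
Round 2, table 4: round 2 has {2, 4, 5, 1} and table 4 has {2, 4, 1}, leaving only 3.
So round 2 reads: 5 4 2 3 1.

5 4 2 3 1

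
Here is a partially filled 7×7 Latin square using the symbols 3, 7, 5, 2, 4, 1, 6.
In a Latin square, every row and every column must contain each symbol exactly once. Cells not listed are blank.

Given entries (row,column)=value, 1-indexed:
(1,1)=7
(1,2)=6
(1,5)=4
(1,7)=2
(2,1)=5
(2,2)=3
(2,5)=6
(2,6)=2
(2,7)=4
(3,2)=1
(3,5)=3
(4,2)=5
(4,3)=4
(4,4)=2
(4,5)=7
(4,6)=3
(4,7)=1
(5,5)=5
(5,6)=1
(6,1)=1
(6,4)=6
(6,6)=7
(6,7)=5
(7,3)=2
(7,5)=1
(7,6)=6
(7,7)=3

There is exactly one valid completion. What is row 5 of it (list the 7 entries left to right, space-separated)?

Row 1, column 6: row 1 has {7, 2, 4, 6} and column 6 has {3, 7, 2, 1, 6}, leaving only 5.
Row 3, column 6: row 3 has {3, 1} and column 6 has {3, 7, 5, 2, 1, 6}, leaving only 4.
Row 4, column 1: row 4 has {3, 7, 5, 2, 4, 1} and column 1 has {7, 5, 1}, leaving only 6.
Row 3, column 1: row 3 has {3, 4, 1} and column 1 has {7, 5, 1, 6}, leaving only 2.
Row 6, column 3: row 6 has {7, 5, 1, 6} and column 3 has {2, 4}, leaving only 3.
Row 1, column 3: row 1 has {7, 5, 2, 4, 6} and column 3 has {3, 2, 4}, leaving only 1.
Row 1, column 4: row 1 has {7, 5, 2, 4, 1, 6} and column 4 has {2, 6}, leaving only 3.
Row 2, column 3: row 2 has {3, 5, 2, 4, 6} and column 3 has {3, 2, 4, 1}, leaving only 7.
Row 5, column 3: row 5 has {5, 1} and column 3 has {3, 7, 2, 4, 1}, leaving only 6.
Row 5, column 7: row 5 has {5, 1, 6} and column 7 has {3, 5, 2, 4, 1}, leaving only 7.
Row 5, column 4: row 5 has {7, 5, 1, 6} and column 4 has {3, 2, 6}, leaving only 4.
Row 5, column 1: row 5 has {7, 5, 4, 1, 6} and column 1 has {7, 5, 2, 1, 6}, leaving only 3.
Row 5, column 2: row 5 has {3, 7, 5, 4, 1, 6} and column 2 has {3, 5, 1, 6}, leaving only 2.
So row 5 reads: 3 2 6 4 5 1 7.

3 2 6 4 5 1 7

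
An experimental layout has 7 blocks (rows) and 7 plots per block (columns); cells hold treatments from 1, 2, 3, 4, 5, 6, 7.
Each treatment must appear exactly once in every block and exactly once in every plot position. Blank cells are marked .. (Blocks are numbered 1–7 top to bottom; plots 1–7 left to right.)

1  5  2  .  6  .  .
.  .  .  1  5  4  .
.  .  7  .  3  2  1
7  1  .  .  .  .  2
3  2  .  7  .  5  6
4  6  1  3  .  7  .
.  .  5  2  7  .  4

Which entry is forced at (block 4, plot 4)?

5

Block 1, plot 4: block 1 has {1, 2, 5, 6} and plot 4 has {1, 2, 3, 7}, leaving only 4.
Block 1, plot 6: block 1 has {1, 2, 4, 5, 6} and plot 6 has {2, 4, 5, 7}, leaving only 3.
Block 1, plot 7: block 1 has {1, 2, 3, 4, 5, 6} and plot 7 has {1, 2, 4, 6}, leaving only 7.
Block 2, plot 7: block 2 has {1, 4, 5} and plot 7 has {1, 2, 4, 6, 7}, leaving only 3.
Block 2, plot 2: block 2 has {1, 3, 4, 5} and plot 2 has {1, 2, 5, 6}, leaving only 7.
Block 2, plot 3: block 2 has {1, 3, 4, 5, 7} and plot 3 has {1, 2, 5, 7}, leaving only 6.
Block 2, plot 1: block 2 has {1, 3, 4, 5, 6, 7} and plot 1 has {1, 3, 4, 7}, leaving only 2.
Block 3, plot 2: block 3 has {1, 2, 3, 7} and plot 2 has {1, 2, 5, 6, 7}, leaving only 4.
Block 4, plot 5: block 4 has {1, 2, 7} and plot 5 has {3, 5, 6, 7}, leaving only 4.
Block 4, plot 3: block 4 has {1, 2, 4, 7} and plot 3 has {1, 2, 5, 6, 7}, leaving only 3.
Block 4, plot 6: block 4 has {1, 2, 3, 4, 7} and plot 6 has {2, 3, 4, 5, 7}, leaving only 6.
Block 4 already has {1, 2, 3, 4, 6, 7} and plot 4 already has {1, 2, 3, 4, 7}, so block 4, plot 4 must be 5.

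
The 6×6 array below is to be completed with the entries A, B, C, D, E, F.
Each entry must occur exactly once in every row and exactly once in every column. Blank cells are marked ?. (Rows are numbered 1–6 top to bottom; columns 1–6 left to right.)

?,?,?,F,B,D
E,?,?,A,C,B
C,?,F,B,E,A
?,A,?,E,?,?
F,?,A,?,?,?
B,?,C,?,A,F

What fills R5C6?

Row 1, column 1: row 1 has {B, D, F} and column 1 has {B, C, E, F}, leaving only A.
Row 1, column 3: row 1 has {A, B, D, F} and column 3 has {A, C, F}, leaving only E.
Row 1, column 2: row 1 has {A, B, D, E, F} and column 2 has {A}, leaving only C.
Row 2, column 3: row 2 has {A, B, C, E} and column 3 has {A, C, E, F}, leaving only D.
Row 2, column 2: row 2 has {A, B, C, D, E} and column 2 has {A, C}, leaving only F.
Row 3, column 2: row 3 has {A, B, C, E, F} and column 2 has {A, C, F}, leaving only D.
Row 4, column 1: row 4 has {A, E} and column 1 has {A, B, C, E, F}, leaving only D.
Row 4, column 3: row 4 has {A, D, E} and column 3 has {A, C, D, E, F}, leaving only B.
Row 4, column 5: row 4 has {A, B, D, E} and column 5 has {A, B, C, E}, leaving only F.
Row 4, column 6: row 4 has {A, B, D, E, F} and column 6 has {A, B, D, F}, leaving only C.
Row 5 already has {A, F} and column 6 already has {A, B, C, D, F}, so row 5, column 6 must be E.

E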